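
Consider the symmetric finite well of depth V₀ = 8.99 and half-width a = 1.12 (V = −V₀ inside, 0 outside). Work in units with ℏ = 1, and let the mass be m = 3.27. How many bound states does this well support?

N = 6

The dimensionless depth is z₀ = a√(2mV₀)/ℏ = 1.12 × √(58.79) = 8.588.
The even/odd transcendental equations gain one root per π/2 in z₀, giving N = 1 + ⌊2z₀/π⌋ = 1 + ⌊5.467⌋ = 6.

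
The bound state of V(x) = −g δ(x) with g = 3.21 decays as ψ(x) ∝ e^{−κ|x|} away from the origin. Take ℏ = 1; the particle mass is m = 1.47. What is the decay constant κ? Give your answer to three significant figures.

κ = 4.72

Integrating the TISE across x = 0 gives the cusp condition ψ'(0⁺) − ψ'(0⁻) = −(2mg/ℏ²)ψ(0).
With ψ ∝ e^{−κ|x|} this yields −2κ = −2mg/ℏ², so κ = mg/ℏ² = 4.719.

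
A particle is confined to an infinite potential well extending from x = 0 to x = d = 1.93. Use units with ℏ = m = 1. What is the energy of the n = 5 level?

The infinite-well eigenfunctions ψ_n = √(2/d) sin(nπx/d) vanish at both walls, giving E_n = n²π²ℏ²/(2md²).
E_5 = 5² × π² / (2 × 1 × 1.93²) = 33.12.

E = 33.1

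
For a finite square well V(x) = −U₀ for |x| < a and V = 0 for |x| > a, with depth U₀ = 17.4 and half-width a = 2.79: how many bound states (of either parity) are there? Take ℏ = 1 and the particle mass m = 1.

N = 11

The dimensionless depth is z₀ = a√(2mU₀)/ℏ = 2.79 × √(34.80) = 16.46.
The even/odd transcendental equations gain one root per π/2 in z₀, giving N = 1 + ⌊2z₀/π⌋ = 1 + ⌊10.48⌋ = 11.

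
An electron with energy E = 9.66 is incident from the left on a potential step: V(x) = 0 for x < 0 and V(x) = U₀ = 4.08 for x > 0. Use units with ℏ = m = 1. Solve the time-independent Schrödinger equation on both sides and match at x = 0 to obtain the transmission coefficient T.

T = 0.981

The wavenumbers are k₁ = √(2mE)/ℏ = 4.395 on the left and k₂ = √(2m(E − U₀))/ℏ = 3.341 on the right.
Continuity of ψ and ψ′ at the step yields the reflection amplitude r = (k₁ − k₂)/(k₁ + k₂) = 0.1363; thus R = |r|² = 0.01859, T = 0.9814.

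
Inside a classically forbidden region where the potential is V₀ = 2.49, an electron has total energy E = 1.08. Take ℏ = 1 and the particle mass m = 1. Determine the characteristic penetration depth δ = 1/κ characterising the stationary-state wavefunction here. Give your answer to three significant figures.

δ = 0.595

Since E < V₀ the TISE in this region is ψ'' = κ²ψ with κ = √(2m(V₀ − E))/ℏ.
κ = √(2 × 1 × 1.41) = 1.679. The penetration depth is δ = 1/κ = 0.595.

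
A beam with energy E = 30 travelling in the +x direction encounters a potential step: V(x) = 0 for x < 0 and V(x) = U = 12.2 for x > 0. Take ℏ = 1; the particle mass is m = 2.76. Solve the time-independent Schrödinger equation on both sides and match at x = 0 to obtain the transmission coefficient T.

The wavenumbers are k₁ = √(2mE)/ℏ = 12.87 on the left and k₂ = √(2m(E − U))/ℏ = 9.912 on the right.
Continuity of ψ and ψ′ at the step yields the reflection amplitude r = (k₁ − k₂)/(k₁ + k₂) = 0.1298; thus R = |r|² = 0.01684, T = 0.9832.

T = 0.983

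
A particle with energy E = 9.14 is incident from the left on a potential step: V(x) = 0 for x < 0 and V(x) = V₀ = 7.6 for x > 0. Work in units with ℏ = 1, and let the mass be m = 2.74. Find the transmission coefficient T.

T = 0.825

The wavenumbers are k₁ = √(2mE)/ℏ = 7.077 on the left and k₂ = √(2m(E − V₀))/ℏ = 2.905 on the right.
Continuity of ψ and ψ′ at the step yields the reflection amplitude r = (k₁ − k₂)/(k₁ + k₂) = 0.4180; thus R = |r|² = 0.1747, T = 0.8253.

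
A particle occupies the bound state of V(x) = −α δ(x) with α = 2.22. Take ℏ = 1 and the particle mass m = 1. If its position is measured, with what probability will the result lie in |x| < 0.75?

P = 0.964

The normalised bound state is ψ = √κ e^{−κ|x|} with κ = mα/ℏ² = 2.220.
P(|x| < d) = ∫_{−d}^{d} κ e^{−2κ|x|} dx = 1 − e^{−2κd} = 1 − e^{−3.330} = 0.9642.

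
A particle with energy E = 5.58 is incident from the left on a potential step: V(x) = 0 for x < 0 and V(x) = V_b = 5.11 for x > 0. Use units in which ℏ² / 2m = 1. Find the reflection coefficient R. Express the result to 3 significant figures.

R = 0.303

On each side the TISE gives plane waves with k = √(2m(E − V))/ℏ: k₁ = √(2·½·5.58) = 2.362, k₂ = √(2·½·0.47) = 0.6856.
Matching ψ and ψ′ at x = 0 gives r = (k₁ − k₂)/(k₁ + k₂), so R = r² = 0.3026 and T = 1 − R = 0.6974.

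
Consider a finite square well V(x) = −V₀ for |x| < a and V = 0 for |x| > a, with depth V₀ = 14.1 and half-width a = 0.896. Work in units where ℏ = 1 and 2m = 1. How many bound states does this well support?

N = 3

Define the well-strength parameter z₀ = (a/ℏ)√(2mV₀) = 0.896 × √(2·0.5·14.1) = 3.364.
A new bound state (alternating even/odd) appears each time z₀ passes a multiple of π/2, so N = ⌊2z₀/π⌋ + 1 = ⌊2.142⌋ + 1 = 3.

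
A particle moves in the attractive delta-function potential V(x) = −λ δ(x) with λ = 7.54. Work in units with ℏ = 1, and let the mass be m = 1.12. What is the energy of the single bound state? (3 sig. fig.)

E = -31.8

For x ≠ 0 the bound state is ψ ∝ e^{−κ|x|}; integrating the TISE across the delta gives the cusp condition 2κ = 2mλ/ℏ², so κ = 8.445.
Then E = −ℏ²κ²/(2m) = −mλ²/(2ℏ²) = -31.84.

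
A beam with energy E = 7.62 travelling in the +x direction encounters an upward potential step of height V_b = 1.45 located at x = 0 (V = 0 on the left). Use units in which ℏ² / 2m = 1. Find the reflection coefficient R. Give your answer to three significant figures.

R = 0.00278

The wavenumbers are k₁ = √(2mE)/ℏ = 2.760 on the left and k₂ = √(2m(E − V_b))/ℏ = 2.484 on the right.
Continuity of ψ and ψ′ at the step yields the reflection amplitude r = (k₁ − k₂)/(k₁ + k₂) = 0.05272; thus R = |r|² = 0.002779, T = 0.9972.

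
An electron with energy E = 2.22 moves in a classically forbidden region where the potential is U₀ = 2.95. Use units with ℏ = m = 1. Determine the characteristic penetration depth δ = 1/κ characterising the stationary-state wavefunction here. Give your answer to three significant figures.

δ = 0.828

Since E < U₀ the TISE in this region is ψ'' = κ²ψ with κ = √(2m(U₀ − E))/ℏ.
κ = √(2 × 1 × 0.73) = 1.208. The penetration depth is δ = 1/κ = 0.828.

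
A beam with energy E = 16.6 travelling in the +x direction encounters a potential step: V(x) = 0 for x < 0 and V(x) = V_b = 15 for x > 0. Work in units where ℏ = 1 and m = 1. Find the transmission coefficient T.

The wavenumbers are k₁ = √(2mE)/ℏ = 5.762 on the left and k₂ = √(2m(E − V_b))/ℏ = 1.789 on the right.
Continuity of ψ and ψ′ at the step yields the reflection amplitude r = (k₁ − k₂)/(k₁ + k₂) = 0.5262; thus R = |r|² = 0.2769, T = 0.7231.

T = 0.723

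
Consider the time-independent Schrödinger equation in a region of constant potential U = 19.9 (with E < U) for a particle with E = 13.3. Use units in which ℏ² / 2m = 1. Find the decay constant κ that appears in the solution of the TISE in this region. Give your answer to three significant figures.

κ = 2.57

Since E < U the TISE in this region is ψ'' = κ²ψ with κ = √(2m(U − E))/ℏ.
κ = √(2 × 0.5 × 6.6) = 2.569.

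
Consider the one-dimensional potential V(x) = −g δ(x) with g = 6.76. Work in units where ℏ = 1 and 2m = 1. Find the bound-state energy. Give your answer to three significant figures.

E = -11.4

The bound state is ψ(x) = √κ e^{−κ|x|}. The derivative jump ψ'(0⁺) − ψ'(0⁻) = −(2mg/ℏ²)ψ(0) fixes κ = mg/ℏ² = 3.380.
Then E = −ℏ²κ²/(2m) = −mg²/(2ℏ²) = -11.42.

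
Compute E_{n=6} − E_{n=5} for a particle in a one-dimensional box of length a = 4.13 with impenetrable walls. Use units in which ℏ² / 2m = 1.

E_n = n²π²ℏ²/(2ma²), so ΔE = (6² − 5²) π²ℏ²/(2ma²).
ΔE = 11 × π² / (2 × 0.5 × 4.13²) = 6.365.

ΔE = 6.36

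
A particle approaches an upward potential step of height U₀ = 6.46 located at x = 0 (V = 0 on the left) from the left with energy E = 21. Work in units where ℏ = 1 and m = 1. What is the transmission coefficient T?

T = 0.992

On each side the TISE gives plane waves with k = √(2m(E − V))/ℏ: k₁ = √(2·1·21) = 6.481, k₂ = √(2·1·14.54) = 5.393.
Continuity of ψ and ψ′ at the step yields the reflection amplitude r = (k₁ − k₂)/(k₁ + k₂) = 0.09165; thus R = |r|² = 0.008399, T = 0.9916.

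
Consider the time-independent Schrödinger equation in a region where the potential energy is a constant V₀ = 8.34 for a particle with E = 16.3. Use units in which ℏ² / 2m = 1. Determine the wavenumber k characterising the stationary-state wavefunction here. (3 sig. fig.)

With E > V₀ the solution is oscillatory, ψ ∝ e^{±ikx} with k = √(2m(E − V₀))/ℏ.
k = √(2 × 0.5 × 7.96) = 2.821.

k = 2.82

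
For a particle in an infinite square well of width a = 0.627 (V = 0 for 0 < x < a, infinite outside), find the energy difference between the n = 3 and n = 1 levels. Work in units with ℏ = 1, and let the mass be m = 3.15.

E_n = n²π²ℏ²/(2ma²), so ΔE = (3² − 1²) π²ℏ²/(2ma²).
ΔE = 8 × π² / (2 × 3.15 × 0.627²) = 31.88.

ΔE = 31.9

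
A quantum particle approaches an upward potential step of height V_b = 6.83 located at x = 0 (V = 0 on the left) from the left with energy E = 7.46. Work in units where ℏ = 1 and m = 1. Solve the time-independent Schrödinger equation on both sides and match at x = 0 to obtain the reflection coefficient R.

On each side the TISE gives plane waves with k = √(2m(E − V))/ℏ: k₁ = √(2·1·7.46) = 3.863, k₂ = √(2·1·0.63) = 1.122.
Continuity of ψ and ψ′ at the step yields the reflection amplitude r = (k₁ − k₂)/(k₁ + k₂) = 0.5497; thus R = |r|² = 0.3021, T = 0.6979.

R = 0.302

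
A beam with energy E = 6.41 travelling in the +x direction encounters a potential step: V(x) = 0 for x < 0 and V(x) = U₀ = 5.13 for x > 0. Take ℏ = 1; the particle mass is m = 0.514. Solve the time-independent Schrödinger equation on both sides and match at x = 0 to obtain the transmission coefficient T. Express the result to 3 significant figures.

T = 0.854

On each side the TISE gives plane waves with k = √(2m(E − V))/ℏ: k₁ = √(2·0.514·6.41) = 2.567, k₂ = √(2·0.514·1.28) = 1.147.
Matching ψ and ψ′ at x = 0 gives r = (k₁ − k₂)/(k₁ + k₂), so R = r² = 0.1462 and T = 1 − R = 0.8538.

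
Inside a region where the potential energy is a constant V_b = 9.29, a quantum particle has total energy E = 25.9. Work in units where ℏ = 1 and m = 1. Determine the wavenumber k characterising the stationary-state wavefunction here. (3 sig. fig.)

With E > V_b the solution is oscillatory, ψ ∝ e^{±ikx} with k = √(2m(E − V_b))/ℏ.
k = √(2 × 1 × 16.61) = 5.764.

k = 5.76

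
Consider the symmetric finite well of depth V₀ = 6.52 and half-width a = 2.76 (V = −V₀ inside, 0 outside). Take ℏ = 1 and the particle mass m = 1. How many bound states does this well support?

The dimensionless depth is z₀ = a√(2mV₀)/ℏ = 2.76 × √(13.04) = 9.967.
The even/odd transcendental equations gain one root per π/2 in z₀, giving N = 1 + ⌊2z₀/π⌋ = 1 + ⌊6.345⌋ = 7.

N = 7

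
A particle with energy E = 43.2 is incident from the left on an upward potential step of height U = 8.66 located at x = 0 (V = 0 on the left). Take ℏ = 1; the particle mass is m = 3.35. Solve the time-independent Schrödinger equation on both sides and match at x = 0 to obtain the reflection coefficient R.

On each side the TISE gives plane waves with k = √(2m(E − V))/ℏ: k₁ = √(2·3.35·43.2) = 17.01, k₂ = √(2·3.35·34.54) = 15.21.
Matching ψ and ψ′ at x = 0 gives r = (k₁ − k₂)/(k₁ + k₂), so R = r² = 0.003122 and T = 1 − R = 0.9969.

R = 0.00312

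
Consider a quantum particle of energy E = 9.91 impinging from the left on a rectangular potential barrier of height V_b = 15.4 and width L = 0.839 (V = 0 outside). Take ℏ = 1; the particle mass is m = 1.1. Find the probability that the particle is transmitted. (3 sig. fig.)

T = 0.0107

Since E < V_b the interior solution is evanescent with decay constant κ = √(2m(V_b − E))/ℏ = 3.475.
κL = 2.916, sinh(κL) = 9.205.
Matching ψ, ψ′ at both faces gives T = [1 + V_b² sinh²(κL) / (4E(V_b − E))]⁻¹ = 1/93.33 = 0.0107.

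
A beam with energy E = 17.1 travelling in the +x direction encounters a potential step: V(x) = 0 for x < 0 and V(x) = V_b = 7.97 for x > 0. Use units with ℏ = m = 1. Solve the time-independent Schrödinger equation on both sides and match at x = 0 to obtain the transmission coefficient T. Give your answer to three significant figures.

On each side the TISE gives plane waves with k = √(2m(E − V))/ℏ: k₁ = √(2·1·17.1) = 5.848, k₂ = √(2·1·9.13) = 4.273.
Matching ψ and ψ′ at x = 0 gives r = (k₁ − k₂)/(k₁ + k₂), so R = r² = 0.02421 and T = 1 − R = 0.9758.

T = 0.976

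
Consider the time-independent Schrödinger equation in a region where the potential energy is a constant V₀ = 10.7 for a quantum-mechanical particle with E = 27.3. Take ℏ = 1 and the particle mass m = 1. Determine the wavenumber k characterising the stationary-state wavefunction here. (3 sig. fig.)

With E > V₀ the solution is oscillatory, ψ ∝ e^{±ikx} with k = √(2m(E − V₀))/ℏ.
k = √(2 × 1 × 16.6) = 5.762.

k = 5.76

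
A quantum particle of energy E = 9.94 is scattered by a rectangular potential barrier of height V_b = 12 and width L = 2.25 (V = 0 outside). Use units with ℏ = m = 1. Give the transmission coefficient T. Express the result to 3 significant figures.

Since E < V_b the interior solution is evanescent with decay constant κ = √(2m(V_b − E))/ℏ = 2.030.
κL = 4.567, sinh(κL) = 48.12.
Matching ψ, ψ′ at both faces gives T = [1 + V_b² sinh²(κL) / (4E(V_b − E))]⁻¹ = 1/4072 = 0.000246.

T = 0.000246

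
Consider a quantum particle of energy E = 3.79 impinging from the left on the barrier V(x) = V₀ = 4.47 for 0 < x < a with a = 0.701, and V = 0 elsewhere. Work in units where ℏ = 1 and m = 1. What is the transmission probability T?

Since E < V₀ the interior solution is evanescent with decay constant κ = √(2m(V₀ − E))/ℏ = 1.166.
κa = 0.8175, sinh(κa) = 0.9116.
Matching ψ, ψ′ at both faces gives T = [1 + V₀² sinh²(κa) / (4E(V₀ − E))]⁻¹ = 1/2.611 = 0.383.

T = 0.383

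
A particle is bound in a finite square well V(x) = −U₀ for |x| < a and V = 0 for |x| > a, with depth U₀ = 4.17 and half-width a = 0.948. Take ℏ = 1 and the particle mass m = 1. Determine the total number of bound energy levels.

N = 2

The dimensionless depth is z₀ = a√(2mU₀)/ℏ = 0.948 × √(8.340) = 2.738.
The even/odd transcendental equations gain one root per π/2 in z₀, giving N = 1 + ⌊2z₀/π⌋ = 1 + ⌊1.743⌋ = 2.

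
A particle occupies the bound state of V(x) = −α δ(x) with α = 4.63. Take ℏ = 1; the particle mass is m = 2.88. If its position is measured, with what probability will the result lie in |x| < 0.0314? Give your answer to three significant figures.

P = 0.567

The normalised bound state is ψ = √κ e^{−κ|x|} with κ = mα/ℏ² = 13.33.
P(|x| < d) = ∫_{−d}^{d} κ e^{−2κ|x|} dx = 1 − e^{−2κd} = 1 − e^{−0.8374} = 0.5672.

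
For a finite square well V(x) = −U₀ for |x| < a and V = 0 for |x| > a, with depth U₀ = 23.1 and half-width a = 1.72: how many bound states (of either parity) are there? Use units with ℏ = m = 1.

The dimensionless depth is z₀ = a√(2mU₀)/ℏ = 1.72 × √(46.20) = 11.69.
A new bound state (alternating even/odd) appears each time z₀ passes a multiple of π/2, so N = ⌊2z₀/π⌋ + 1 = ⌊7.443⌋ + 1 = 8.

N = 8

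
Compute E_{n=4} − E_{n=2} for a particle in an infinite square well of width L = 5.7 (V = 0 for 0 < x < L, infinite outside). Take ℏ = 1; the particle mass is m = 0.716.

E_n = n²π²ℏ²/(2mL²), so ΔE = (4² − 2²) π²ℏ²/(2mL²).
ΔE = 12 × π² / (2 × 0.716 × 5.7²) = 2.546.

ΔE = 2.55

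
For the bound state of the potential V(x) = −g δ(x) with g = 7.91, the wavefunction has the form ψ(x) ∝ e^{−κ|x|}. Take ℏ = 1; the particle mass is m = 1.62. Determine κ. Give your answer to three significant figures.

Integrating the TISE across x = 0 gives the cusp condition ψ'(0⁺) − ψ'(0⁻) = −(2mg/ℏ²)ψ(0).
With ψ ∝ e^{−κ|x|} this yields −2κ = −2mg/ℏ², so κ = mg/ℏ² = 12.81.

κ = 12.8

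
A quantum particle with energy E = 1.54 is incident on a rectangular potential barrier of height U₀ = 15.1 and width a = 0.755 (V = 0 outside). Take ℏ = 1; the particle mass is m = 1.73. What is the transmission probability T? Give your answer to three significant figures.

E < U₀: inside the barrier ψ ∝ e^{±κx} with κ = √(2m(U₀ − E))/ℏ = 6.850.
κa = 5.171, sinh(κa) = 88.08.
Matching ψ, ψ′ at both faces gives T = [1 + U₀² sinh²(κa) / (4E(U₀ − E))]⁻¹ = 1/21180 = 0.0000472.

T = 0.0000472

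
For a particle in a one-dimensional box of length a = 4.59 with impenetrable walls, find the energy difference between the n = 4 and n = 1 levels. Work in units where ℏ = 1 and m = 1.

E_n = n²π²ℏ²/(2ma²), so ΔE = (4² − 1²) π²ℏ²/(2ma²).
ΔE = 15 × π² / (2 × 1 × 4.59²) = 3.513.

ΔE = 3.51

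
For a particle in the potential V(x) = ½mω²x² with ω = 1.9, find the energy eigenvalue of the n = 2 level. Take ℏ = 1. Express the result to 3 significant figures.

The oscillator eigenvalues are E_n = ℏω(n + ½), so E_2 = 1.9 × 2.5 = 4.750.

E = 4.75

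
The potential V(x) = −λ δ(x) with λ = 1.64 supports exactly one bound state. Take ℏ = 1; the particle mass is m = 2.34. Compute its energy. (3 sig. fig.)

E = -3.15

For x ≠ 0 the bound state is ψ ∝ e^{−κ|x|}; integrating the TISE across the delta gives the cusp condition 2κ = 2mλ/ℏ², so κ = 3.838.
Then E = −ℏ²κ²/(2m) = −mλ²/(2ℏ²) = -3.147.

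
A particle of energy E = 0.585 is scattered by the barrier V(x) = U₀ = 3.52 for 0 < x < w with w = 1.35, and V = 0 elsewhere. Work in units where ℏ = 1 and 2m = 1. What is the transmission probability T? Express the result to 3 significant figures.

E < U₀: inside the barrier ψ ∝ e^{±κx} with κ = √(2m(U₀ − E))/ℏ = 1.713.
κw = 2.313, sinh(κw) = 5.002.
The exact tunnelling result is T⁻¹ = 1 + U₀² sinh²(κw) / [4E(U₀ − E)] = 46.14, so T = 0.0217.

T = 0.0217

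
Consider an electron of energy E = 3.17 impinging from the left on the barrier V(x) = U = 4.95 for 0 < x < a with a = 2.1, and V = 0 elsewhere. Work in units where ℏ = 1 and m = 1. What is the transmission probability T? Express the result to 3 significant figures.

Since E < U the interior solution is evanescent with decay constant κ = √(2m(U − E))/ℏ = 1.887.
κa = 3.962, sinh(κa) = 26.28.
Matching ψ, ψ′ at both faces gives T = [1 + U² sinh²(κa) / (4E(U − E))]⁻¹ = 1/750.7 = 0.00133.

T = 0.00133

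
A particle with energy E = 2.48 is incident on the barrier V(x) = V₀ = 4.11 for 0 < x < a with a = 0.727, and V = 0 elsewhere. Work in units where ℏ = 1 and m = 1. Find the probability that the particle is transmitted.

T = 0.244

Since E < V₀ the interior solution is evanescent with decay constant κ = √(2m(V₀ − E))/ℏ = 1.806.
κa = 1.313, sinh(κa) = 1.723.
Matching ψ, ψ′ at both faces gives T = [1 + V₀² sinh²(κa) / (4E(V₀ − E))]⁻¹ = 1/4.103 = 0.244.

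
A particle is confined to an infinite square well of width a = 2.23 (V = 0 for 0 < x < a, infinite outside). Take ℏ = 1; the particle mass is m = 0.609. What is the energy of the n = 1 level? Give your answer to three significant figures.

E = 1.63

Requiring ψ(0) = ψ(a) = 0 quantises k = nπ/a, hence E_n = ℏ²k²/2m = n²π²ℏ²/(2ma²).
E_1 = 1² × π² / (2 × 0.609 × 2.23²) = 1.629.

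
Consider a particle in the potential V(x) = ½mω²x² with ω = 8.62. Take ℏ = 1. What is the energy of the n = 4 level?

E = 38.8

The oscillator eigenvalues are E_n = ℏω(n + ½), so E_4 = 8.62 × 4.5 = 38.79.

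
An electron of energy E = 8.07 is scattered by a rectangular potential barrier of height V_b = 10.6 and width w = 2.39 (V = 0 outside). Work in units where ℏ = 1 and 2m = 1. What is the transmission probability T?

T = 0.00145

E < V_b: inside the barrier ψ ∝ e^{±κx} with κ = √(2m(V_b − E))/ℏ = 1.591.
κw = 3.802, sinh(κw) = 22.37.
The exact tunnelling result is T⁻¹ = 1 + V_b² sinh²(κw) / [4E(V_b − E)] = 689.7, so T = 0.00145.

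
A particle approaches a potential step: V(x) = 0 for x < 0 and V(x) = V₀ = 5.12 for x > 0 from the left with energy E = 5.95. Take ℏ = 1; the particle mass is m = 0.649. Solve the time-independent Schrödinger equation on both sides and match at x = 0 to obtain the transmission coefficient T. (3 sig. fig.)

On each side the TISE gives plane waves with k = √(2m(E − V))/ℏ: k₁ = √(2·0.649·5.95) = 2.779, k₂ = √(2·0.649·0.83) = 1.038.
Matching ψ and ψ′ at x = 0 gives r = (k₁ − k₂)/(k₁ + k₂), so R = r² = 0.2081 and T = 1 − R = 0.7919.

T = 0.792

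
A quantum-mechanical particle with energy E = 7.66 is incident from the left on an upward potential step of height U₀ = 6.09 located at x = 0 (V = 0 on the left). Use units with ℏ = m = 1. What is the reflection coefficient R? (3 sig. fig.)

On each side the TISE gives plane waves with k = √(2m(E − V))/ℏ: k₁ = √(2·1·7.66) = 3.914, k₂ = √(2·1·1.57) = 1.772.
Matching ψ and ψ′ at x = 0 gives r = (k₁ − k₂)/(k₁ + k₂), so R = r² = 0.1419 and T = 1 − R = 0.8581.

R = 0.142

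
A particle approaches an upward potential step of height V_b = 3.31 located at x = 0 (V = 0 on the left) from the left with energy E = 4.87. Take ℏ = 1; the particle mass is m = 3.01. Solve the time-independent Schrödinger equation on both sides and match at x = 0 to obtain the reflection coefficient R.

The wavenumbers are k₁ = √(2mE)/ℏ = 5.415 on the left and k₂ = √(2m(E − V_b))/ℏ = 3.065 on the right.
Matching ψ and ψ′ at x = 0 gives r = (k₁ − k₂)/(k₁ + k₂), so R = r² = 0.07682 and T = 1 − R = 0.9232.

R = 0.0768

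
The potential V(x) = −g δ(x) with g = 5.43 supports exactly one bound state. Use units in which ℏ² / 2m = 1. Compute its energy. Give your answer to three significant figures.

The bound state is ψ(x) = √κ e^{−κ|x|}. The derivative jump ψ'(0⁺) − ψ'(0⁻) = −(2mg/ℏ²)ψ(0) fixes κ = mg/ℏ² = 2.715.
Then E = −ℏ²κ²/(2m) = −mg²/(2ℏ²) = -7.371.

E = -7.37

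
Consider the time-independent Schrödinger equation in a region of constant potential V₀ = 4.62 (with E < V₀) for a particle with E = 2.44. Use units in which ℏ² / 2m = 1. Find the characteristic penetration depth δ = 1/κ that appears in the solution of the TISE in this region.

Since E < V₀ the TISE in this region is ψ'' = κ²ψ with κ = √(2m(V₀ − E))/ℏ.
κ = √(2 × 0.5 × 2.18) = 1.476. The penetration depth is δ = 1/κ = 0.677.

δ = 0.677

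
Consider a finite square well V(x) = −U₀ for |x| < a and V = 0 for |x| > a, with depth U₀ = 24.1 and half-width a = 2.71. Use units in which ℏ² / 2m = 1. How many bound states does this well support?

N = 9

Define the well-strength parameter z₀ = (a/ℏ)√(2mU₀) = 2.71 × √(2·0.5·24.1) = 13.30.
The even/odd transcendental equations gain one root per π/2 in z₀, giving N = 1 + ⌊2z₀/π⌋ = 1 + ⌊8.470⌋ = 9.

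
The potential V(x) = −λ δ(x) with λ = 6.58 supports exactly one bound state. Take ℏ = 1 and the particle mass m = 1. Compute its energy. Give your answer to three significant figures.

For x ≠ 0 the bound state is ψ ∝ e^{−κ|x|}; integrating the TISE across the delta gives the cusp condition 2κ = 2mλ/ℏ², so κ = 6.580.
Then E = −ℏ²κ²/(2m) = −mλ²/(2ℏ²) = -21.65.

E = -21.6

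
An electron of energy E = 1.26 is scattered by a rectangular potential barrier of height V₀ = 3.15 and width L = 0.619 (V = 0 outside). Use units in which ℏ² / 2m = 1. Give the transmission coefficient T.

T = 0.512

Since E < V₀ the interior solution is evanescent with decay constant κ = √(2m(V₀ − E))/ℏ = 1.375.
κL = 0.8510, sinh(κL) = 0.9575.
The exact tunnelling result is T⁻¹ = 1 + V₀² sinh²(κL) / [4E(V₀ − E)] = 1.955, so T = 0.512.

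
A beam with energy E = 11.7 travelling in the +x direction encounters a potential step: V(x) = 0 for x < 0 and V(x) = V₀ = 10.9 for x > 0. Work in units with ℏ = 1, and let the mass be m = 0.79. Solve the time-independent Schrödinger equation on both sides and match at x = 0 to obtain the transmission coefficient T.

The wavenumbers are k₁ = √(2mE)/ℏ = 4.300 on the left and k₂ = √(2m(E − V₀))/ℏ = 1.124 on the right.
Continuity of ψ and ψ′ at the step yields the reflection amplitude r = (k₁ − k₂)/(k₁ + k₂) = 0.5854; thus R = |r|² = 0.3427, T = 0.6573.

T = 0.657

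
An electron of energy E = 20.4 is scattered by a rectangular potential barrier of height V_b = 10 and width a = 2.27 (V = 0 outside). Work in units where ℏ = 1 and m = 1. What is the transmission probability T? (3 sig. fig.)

Above the barrier the interior wavenumber is k₂ = √(2m(E − V_b))/ℏ = 4.561, giving phase k₂a = 10.35.
T = [1 + V_b² sin²(k₂a) / (4E(E − V_b))]⁻¹ = 1/1.075 = 0.930.

T = 0.930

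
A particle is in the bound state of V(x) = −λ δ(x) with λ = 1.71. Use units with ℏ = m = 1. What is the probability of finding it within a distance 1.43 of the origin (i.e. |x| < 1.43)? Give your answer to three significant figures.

The normalised bound state is ψ = √κ e^{−κ|x|} with κ = mλ/ℏ² = 1.710.
P(|x| < d) = ∫_{−d}^{d} κ e^{−2κ|x|} dx = 1 − e^{−2κd} = 1 − e^{−4.891} = 0.9925.

P = 0.992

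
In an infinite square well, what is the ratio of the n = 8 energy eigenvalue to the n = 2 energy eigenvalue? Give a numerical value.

E_n = n²π²ℏ²/(2mL²) so the ratio is n₂²/n₁² = 64/4 = 16.

16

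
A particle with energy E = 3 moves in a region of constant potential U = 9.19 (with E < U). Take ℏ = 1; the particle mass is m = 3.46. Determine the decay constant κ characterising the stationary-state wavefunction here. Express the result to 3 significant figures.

Since E < U the TISE in this region is ψ'' = κ²ψ with κ = √(2m(U − E))/ℏ.
κ = √(2 × 3.46 × 6.19) = 6.545.

κ = 6.54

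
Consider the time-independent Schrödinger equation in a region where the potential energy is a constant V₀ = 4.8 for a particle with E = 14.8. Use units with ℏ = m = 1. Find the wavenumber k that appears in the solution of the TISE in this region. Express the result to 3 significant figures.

k = 4.47

With E > V₀ the solution is oscillatory, ψ ∝ e^{±ikx} with k = √(2m(E − V₀))/ℏ.
k = √(2 × 1 × 10) = 4.472.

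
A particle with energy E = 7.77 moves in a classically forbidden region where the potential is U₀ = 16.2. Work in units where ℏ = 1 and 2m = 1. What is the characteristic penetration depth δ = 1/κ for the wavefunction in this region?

Since E < U₀ the TISE in this region is ψ'' = κ²ψ with κ = √(2m(U₀ − E))/ℏ.
κ = √(2 × 0.5 × 8.43) = 2.903. The penetration depth is δ = 1/κ = 0.344.

δ = 0.344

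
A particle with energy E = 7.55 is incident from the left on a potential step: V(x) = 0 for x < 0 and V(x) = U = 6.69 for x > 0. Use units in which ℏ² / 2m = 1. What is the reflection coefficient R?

R = 0.245

The wavenumbers are k₁ = √(2mE)/ℏ = 2.748 on the left and k₂ = √(2m(E − U))/ℏ = 0.9274 on the right.
Continuity of ψ and ψ′ at the step yields the reflection amplitude r = (k₁ − k₂)/(k₁ + k₂) = 0.4953; thus R = |r|² = 0.2453, T = 0.7547.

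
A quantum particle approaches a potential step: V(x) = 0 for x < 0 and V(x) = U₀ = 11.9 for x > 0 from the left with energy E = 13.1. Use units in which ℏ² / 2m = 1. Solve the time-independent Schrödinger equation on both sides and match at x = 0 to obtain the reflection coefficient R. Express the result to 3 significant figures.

The wavenumbers are k₁ = √(2mE)/ℏ = 3.619 on the left and k₂ = √(2m(E − U₀))/ℏ = 1.095 on the right.
Matching ψ and ψ′ at x = 0 gives r = (k₁ − k₂)/(k₁ + k₂), so R = r² = 0.2866 and T = 1 − R = 0.7134.

R = 0.287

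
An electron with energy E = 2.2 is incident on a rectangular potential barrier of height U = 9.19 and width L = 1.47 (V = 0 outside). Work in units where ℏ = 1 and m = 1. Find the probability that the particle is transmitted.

Since E < U the interior solution is evanescent with decay constant κ = √(2m(U − E))/ℏ = 3.739.
κL = 5.496, sinh(κL) = 121.9.
The exact tunnelling result is T⁻¹ = 1 + U² sinh²(κL) / [4E(U − E)] = 20400, so T = 0.0000490.

T = 0.0000490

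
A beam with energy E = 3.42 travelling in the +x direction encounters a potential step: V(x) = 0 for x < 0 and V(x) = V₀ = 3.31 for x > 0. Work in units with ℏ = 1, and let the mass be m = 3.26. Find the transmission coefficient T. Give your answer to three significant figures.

The wavenumbers are k₁ = √(2mE)/ℏ = 4.722 on the left and k₂ = √(2m(E − V₀))/ℏ = 0.8469 on the right.
Continuity of ψ and ψ′ at the step yields the reflection amplitude r = (k₁ − k₂)/(k₁ + k₂) = 0.6959; thus R = |r|² = 0.4842, T = 0.5158.

T = 0.516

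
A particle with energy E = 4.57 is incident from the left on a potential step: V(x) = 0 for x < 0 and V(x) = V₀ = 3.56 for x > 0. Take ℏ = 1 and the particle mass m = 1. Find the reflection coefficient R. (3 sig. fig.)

On each side the TISE gives plane waves with k = √(2m(E − V))/ℏ: k₁ = √(2·1·4.57) = 3.023, k₂ = √(2·1·1.01) = 1.421.
Continuity of ψ and ψ′ at the step yields the reflection amplitude r = (k₁ − k₂)/(k₁ + k₂) = 0.3604; thus R = |r|² = 0.1299, T = 0.8701.

R = 0.130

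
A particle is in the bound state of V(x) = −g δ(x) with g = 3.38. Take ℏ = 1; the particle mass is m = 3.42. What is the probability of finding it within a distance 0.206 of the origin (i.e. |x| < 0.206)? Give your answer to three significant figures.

P = 0.991

The normalised bound state is ψ = √κ e^{−κ|x|} with κ = mg/ℏ² = 11.56.
P(|x| < d) = ∫_{−d}^{d} κ e^{−2κ|x|} dx = 1 − e^{−2κd} = 1 − e^{−4.763} = 0.9915.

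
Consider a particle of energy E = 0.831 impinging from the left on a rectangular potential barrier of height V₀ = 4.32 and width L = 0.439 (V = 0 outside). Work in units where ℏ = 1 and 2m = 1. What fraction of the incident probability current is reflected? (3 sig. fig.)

R = 0.574

Since E < V₀ the interior solution is evanescent with decay constant κ = √(2m(V₀ − E))/ℏ = 1.868.
κL = 0.8200, sinh(κL) = 0.9150.
The exact tunnelling result is T⁻¹ = 1 + V₀² sinh²(κL) / [4E(V₀ − E)] = 2.347, so T = 0.426.
R = 1 − T = 0.574.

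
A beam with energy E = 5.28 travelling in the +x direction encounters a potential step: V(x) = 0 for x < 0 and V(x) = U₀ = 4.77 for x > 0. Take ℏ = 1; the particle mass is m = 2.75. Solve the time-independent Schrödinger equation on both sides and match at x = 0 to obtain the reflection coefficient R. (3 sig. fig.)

R = 0.276

The wavenumbers are k₁ = √(2mE)/ℏ = 5.389 on the left and k₂ = √(2m(E − U₀))/ℏ = 1.675 on the right.
Matching ψ and ψ′ at x = 0 gives r = (k₁ − k₂)/(k₁ + k₂), so R = r² = 0.2765 and T = 1 − R = 0.7235.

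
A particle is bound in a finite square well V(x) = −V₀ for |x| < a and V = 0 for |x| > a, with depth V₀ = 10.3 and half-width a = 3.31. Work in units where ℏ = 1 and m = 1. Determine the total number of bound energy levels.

N = 10

The dimensionless depth is z₀ = a√(2mV₀)/ℏ = 3.31 × √(20.60) = 15.02.
The even/odd transcendental equations gain one root per π/2 in z₀, giving N = 1 + ⌊2z₀/π⌋ = 1 + ⌊9.564⌋ = 10.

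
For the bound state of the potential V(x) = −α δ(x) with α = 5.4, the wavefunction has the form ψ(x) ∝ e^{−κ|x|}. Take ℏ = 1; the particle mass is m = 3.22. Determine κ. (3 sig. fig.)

κ = 17.4

Integrate −(ℏ²/2m)ψ'' − αδ(x)ψ = Eψ from −ε to +ε: the ψ'' term gives ψ'(0⁺) − ψ'(0⁻) and the δ term gives −(2mα/ℏ²)ψ(0).
With ψ ∝ e^{−κ|x|} this yields −2κ = −2mα/ℏ², so κ = mα/ℏ² = 17.39.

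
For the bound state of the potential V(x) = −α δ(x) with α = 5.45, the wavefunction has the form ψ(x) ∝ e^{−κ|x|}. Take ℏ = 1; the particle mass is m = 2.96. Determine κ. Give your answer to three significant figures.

κ = 16.1

Integrate −(ℏ²/2m)ψ'' − αδ(x)ψ = Eψ from −ε to +ε: the ψ'' term gives ψ'(0⁺) − ψ'(0⁻) and the δ term gives −(2mα/ℏ²)ψ(0).
With ψ ∝ e^{−κ|x|} this yields −2κ = −2mα/ℏ², so κ = mα/ℏ² = 16.13.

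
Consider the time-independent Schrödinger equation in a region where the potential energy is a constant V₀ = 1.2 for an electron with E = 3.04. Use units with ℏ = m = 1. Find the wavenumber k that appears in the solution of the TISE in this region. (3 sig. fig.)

k = 1.92

With E > V₀ the solution is oscillatory, ψ ∝ e^{±ikx} with k = √(2m(E − V₀))/ℏ.
k = √(2 × 1 × 1.84) = 1.918.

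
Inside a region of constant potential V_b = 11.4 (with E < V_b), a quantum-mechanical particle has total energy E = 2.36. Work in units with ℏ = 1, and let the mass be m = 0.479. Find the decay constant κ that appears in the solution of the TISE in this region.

κ = 2.94

Since E < V_b the TISE in this region is ψ'' = κ²ψ with κ = √(2m(V_b − E))/ℏ.
κ = √(2 × 0.479 × 9.04) = 2.943.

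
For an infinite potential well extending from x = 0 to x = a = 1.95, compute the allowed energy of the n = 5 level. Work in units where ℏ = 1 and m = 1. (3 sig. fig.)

E = 32.4

Requiring ψ(0) = ψ(a) = 0 quantises k = nπ/a, hence E_n = ℏ²k²/2m = n²π²ℏ²/(2ma²).
E_5 = 5² × π² / (2 × 1 × 1.95²) = 32.44.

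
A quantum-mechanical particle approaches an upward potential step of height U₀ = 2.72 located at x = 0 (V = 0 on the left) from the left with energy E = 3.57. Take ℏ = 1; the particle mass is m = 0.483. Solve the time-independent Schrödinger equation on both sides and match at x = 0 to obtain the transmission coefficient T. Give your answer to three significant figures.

T = 0.882

On each side the TISE gives plane waves with k = √(2m(E − V))/ℏ: k₁ = √(2·0.483·3.57) = 1.857, k₂ = √(2·0.483·0.85) = 0.9061.
Continuity of ψ and ψ′ at the step yields the reflection amplitude r = (k₁ − k₂)/(k₁ + k₂) = 0.3441; thus R = |r|² = 0.1184, T = 0.8816.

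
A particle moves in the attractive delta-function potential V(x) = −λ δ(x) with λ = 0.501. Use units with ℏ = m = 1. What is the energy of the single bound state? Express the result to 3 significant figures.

E = -0.126

The bound state is ψ(x) = √κ e^{−κ|x|}. The derivative jump ψ'(0⁺) − ψ'(0⁻) = −(2mλ/ℏ²)ψ(0) fixes κ = mλ/ℏ² = 0.5010.
Then E = −ℏ²κ²/(2m) = −mλ²/(2ℏ²) = -0.1255.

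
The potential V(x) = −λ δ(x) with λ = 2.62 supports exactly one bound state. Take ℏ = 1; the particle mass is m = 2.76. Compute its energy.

For x ≠ 0 the bound state is ψ ∝ e^{−κ|x|}; integrating the TISE across the delta gives the cusp condition 2κ = 2mλ/ℏ², so κ = 7.231.
Then E = −ℏ²κ²/(2m) = −mλ²/(2ℏ²) = -9.473.

E = -9.47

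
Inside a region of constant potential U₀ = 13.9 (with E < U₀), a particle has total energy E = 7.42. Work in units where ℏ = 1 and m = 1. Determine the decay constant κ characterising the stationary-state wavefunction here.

Since E < U₀ the TISE in this region is ψ'' = κ²ψ with κ = √(2m(U₀ − E))/ℏ.
κ = √(2 × 1 × 6.48) = 3.600.

κ = 3.60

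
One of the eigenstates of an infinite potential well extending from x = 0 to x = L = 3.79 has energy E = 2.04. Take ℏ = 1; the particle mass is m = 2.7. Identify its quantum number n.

n = 4

From E_n = n²π²ℏ²/(2mL²) invert to n = √(2mL²E)/(πℏ).
n = (3.79/π) × √(2 × 2.7 × 2.04) = 4.004 → n = 4.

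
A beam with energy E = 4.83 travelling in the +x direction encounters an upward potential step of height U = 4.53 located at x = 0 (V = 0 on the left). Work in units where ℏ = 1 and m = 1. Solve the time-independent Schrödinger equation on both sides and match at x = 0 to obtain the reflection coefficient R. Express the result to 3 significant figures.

The wavenumbers are k₁ = √(2mE)/ℏ = 3.108 on the left and k₂ = √(2m(E − U))/ℏ = 0.7746 on the right.
Matching ψ and ψ′ at x = 0 gives r = (k₁ − k₂)/(k₁ + k₂), so R = r² = 0.3612 and T = 1 − R = 0.6388.

R = 0.361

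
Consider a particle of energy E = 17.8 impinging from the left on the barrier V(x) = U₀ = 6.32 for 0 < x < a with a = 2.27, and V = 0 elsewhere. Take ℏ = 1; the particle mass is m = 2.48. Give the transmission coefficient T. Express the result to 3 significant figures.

E > U₀: inside the barrier k₂ = √(2m(E − U₀))/ℏ = 7.546, k₂a = 17.13.
Matching at both interfaces gives T⁻¹ = 1 + U₀² sin²(k₂a) / [4E(E − U₀)] = 1.048, hence T = 0.954.

T = 0.954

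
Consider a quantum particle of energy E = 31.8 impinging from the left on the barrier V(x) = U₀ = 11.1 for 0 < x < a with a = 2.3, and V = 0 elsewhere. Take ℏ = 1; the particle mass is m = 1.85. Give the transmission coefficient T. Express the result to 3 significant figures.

T = 0.959

E > U₀: inside the barrier k₂ = √(2m(E − U₀))/ℏ = 8.752, k₂a = 20.13.
Matching at both interfaces gives T⁻¹ = 1 + U₀² sin²(k₂a) / [4E(E − U₀)] = 1.043, hence T = 0.959.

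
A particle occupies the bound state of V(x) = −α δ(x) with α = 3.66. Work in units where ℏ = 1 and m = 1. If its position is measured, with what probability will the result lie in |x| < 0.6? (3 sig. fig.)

P = 0.988

The normalised bound state is ψ = √κ e^{−κ|x|} with κ = mα/ℏ² = 3.660.
P(|x| < d) = ∫_{−d}^{d} κ e^{−2κ|x|} dx = 1 − e^{−2κd} = 1 − e^{−4.392} = 0.9876.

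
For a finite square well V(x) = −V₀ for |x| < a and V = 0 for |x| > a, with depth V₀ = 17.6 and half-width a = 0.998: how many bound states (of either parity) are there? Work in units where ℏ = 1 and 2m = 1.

The dimensionless depth is z₀ = a√(2mV₀)/ℏ = 0.998 × √(17.60) = 4.187.
The even/odd transcendental equations gain one root per π/2 in z₀, giving N = 1 + ⌊2z₀/π⌋ = 1 + ⌊2.665⌋ = 3.

N = 3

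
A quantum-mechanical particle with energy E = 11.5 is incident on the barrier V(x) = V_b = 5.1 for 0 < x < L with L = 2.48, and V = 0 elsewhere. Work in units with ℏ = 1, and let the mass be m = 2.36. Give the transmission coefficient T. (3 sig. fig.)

E > V_b: inside the barrier k₂ = √(2m(E − V_b))/ℏ = 5.496, k₂L = 13.63.
T = [1 + V_b² sin²(k₂L) / (4E(E − V_b))]⁻¹ = 1/1.068 = 0.937.

T = 0.937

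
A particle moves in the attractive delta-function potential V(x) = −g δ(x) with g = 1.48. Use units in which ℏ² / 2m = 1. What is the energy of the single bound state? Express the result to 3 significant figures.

E = -0.548

The bound state is ψ(x) = √κ e^{−κ|x|}. The derivative jump ψ'(0⁺) − ψ'(0⁻) = −(2mg/ℏ²)ψ(0) fixes κ = mg/ℏ² = 0.7400.
Then E = −ℏ²κ²/(2m) = −mg²/(2ℏ²) = -0.5476.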